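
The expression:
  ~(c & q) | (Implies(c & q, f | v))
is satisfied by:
  {v: True, f: True, c: False, q: False}
  {v: True, f: False, c: False, q: False}
  {f: True, v: False, c: False, q: False}
  {v: False, f: False, c: False, q: False}
  {q: True, v: True, f: True, c: False}
  {q: True, v: True, f: False, c: False}
  {q: True, f: True, v: False, c: False}
  {q: True, f: False, v: False, c: False}
  {v: True, c: True, f: True, q: False}
  {v: True, c: True, f: False, q: False}
  {c: True, f: True, v: False, q: False}
  {c: True, v: False, f: False, q: False}
  {q: True, c: True, v: True, f: True}
  {q: True, c: True, v: True, f: False}
  {q: True, c: True, f: True, v: False}


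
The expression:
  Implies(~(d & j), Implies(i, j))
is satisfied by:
  {j: True, i: False}
  {i: False, j: False}
  {i: True, j: True}


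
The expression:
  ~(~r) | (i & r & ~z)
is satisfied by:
  {r: True}


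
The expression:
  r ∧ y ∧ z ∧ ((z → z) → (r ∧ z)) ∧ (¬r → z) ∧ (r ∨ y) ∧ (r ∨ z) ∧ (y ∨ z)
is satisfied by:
  {r: True, z: True, y: True}


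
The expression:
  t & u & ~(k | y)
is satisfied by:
  {t: True, u: True, y: False, k: False}


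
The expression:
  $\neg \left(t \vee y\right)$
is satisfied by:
  {y: False, t: False}


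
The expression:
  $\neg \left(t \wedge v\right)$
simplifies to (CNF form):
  $\neg t \vee \neg v$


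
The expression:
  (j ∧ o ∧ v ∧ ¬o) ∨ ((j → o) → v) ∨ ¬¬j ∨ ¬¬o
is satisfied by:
  {o: True, v: True, j: True}
  {o: True, v: True, j: False}
  {o: True, j: True, v: False}
  {o: True, j: False, v: False}
  {v: True, j: True, o: False}
  {v: True, j: False, o: False}
  {j: True, v: False, o: False}


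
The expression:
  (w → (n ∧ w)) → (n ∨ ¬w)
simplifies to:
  True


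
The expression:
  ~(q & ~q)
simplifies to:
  True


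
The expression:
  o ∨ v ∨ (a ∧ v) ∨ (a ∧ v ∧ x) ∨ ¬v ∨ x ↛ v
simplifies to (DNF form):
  True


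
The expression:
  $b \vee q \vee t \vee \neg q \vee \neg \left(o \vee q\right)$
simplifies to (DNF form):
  $\text{True}$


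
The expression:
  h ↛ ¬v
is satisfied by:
  {h: True, v: True}


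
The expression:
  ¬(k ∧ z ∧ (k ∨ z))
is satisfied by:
  {k: False, z: False}
  {z: True, k: False}
  {k: True, z: False}


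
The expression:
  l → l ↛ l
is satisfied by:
  {l: False}


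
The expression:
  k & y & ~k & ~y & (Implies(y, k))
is never true.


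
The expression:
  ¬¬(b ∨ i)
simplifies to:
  b ∨ i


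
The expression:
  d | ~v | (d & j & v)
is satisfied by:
  {d: True, v: False}
  {v: False, d: False}
  {v: True, d: True}


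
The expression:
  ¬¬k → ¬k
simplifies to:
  ¬k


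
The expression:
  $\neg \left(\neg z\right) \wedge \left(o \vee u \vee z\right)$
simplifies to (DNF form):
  $z$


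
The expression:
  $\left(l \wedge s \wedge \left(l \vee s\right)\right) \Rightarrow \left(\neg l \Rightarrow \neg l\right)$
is always true.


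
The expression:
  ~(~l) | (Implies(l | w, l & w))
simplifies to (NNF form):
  l | ~w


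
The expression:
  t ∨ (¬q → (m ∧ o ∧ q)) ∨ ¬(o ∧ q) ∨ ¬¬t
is always true.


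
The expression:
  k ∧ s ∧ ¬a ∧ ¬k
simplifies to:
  False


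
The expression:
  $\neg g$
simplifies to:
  $\neg g$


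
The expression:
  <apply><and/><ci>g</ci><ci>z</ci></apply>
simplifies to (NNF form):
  <apply><and/><ci>g</ci><ci>z</ci></apply>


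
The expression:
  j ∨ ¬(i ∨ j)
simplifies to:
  j ∨ ¬i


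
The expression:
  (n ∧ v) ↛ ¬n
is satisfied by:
  {n: True, v: True}


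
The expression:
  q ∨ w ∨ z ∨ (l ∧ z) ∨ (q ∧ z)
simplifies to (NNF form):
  q ∨ w ∨ z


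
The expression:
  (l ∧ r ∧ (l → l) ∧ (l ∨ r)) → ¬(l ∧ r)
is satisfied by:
  {l: False, r: False}
  {r: True, l: False}
  {l: True, r: False}


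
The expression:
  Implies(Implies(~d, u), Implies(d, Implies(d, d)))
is always true.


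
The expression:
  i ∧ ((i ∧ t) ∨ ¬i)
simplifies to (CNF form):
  i ∧ t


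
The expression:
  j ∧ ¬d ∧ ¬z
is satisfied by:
  {j: True, d: False, z: False}


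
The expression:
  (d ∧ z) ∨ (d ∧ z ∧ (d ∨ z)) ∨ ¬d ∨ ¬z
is always true.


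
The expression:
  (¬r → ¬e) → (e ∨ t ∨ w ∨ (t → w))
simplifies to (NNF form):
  True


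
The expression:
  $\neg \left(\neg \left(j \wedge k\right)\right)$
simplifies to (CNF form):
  $j \wedge k$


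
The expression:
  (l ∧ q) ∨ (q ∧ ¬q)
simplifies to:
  l ∧ q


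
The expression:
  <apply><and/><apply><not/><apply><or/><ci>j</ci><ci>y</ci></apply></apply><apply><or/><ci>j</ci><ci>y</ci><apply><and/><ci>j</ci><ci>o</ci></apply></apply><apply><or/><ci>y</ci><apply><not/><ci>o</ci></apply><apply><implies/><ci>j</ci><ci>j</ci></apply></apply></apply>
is never true.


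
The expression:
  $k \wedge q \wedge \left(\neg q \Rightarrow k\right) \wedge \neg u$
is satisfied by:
  {q: True, k: True, u: False}


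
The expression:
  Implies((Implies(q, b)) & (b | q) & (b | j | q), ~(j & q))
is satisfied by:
  {q: False, b: False, j: False}
  {j: True, q: False, b: False}
  {b: True, q: False, j: False}
  {j: True, b: True, q: False}
  {q: True, j: False, b: False}
  {j: True, q: True, b: False}
  {b: True, q: True, j: False}


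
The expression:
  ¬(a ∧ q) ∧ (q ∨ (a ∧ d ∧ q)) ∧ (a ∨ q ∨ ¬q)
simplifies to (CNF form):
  q ∧ ¬a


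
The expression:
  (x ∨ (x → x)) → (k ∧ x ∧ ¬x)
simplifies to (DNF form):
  False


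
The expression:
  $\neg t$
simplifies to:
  $\neg t$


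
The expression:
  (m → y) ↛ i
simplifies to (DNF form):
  (y ∧ ¬i) ∨ (¬i ∧ ¬m)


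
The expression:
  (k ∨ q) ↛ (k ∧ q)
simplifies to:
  (k ∧ ¬q) ∨ (q ∧ ¬k)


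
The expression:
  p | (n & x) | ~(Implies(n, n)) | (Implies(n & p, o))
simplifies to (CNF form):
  True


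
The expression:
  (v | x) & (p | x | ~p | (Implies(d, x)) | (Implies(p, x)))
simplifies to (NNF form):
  v | x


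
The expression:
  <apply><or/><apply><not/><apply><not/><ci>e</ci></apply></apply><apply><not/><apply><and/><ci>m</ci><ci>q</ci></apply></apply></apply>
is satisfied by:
  {e: True, m: False, q: False}
  {e: False, m: False, q: False}
  {q: True, e: True, m: False}
  {q: True, e: False, m: False}
  {m: True, e: True, q: False}
  {m: True, e: False, q: False}
  {m: True, q: True, e: True}


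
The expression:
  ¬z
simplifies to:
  ¬z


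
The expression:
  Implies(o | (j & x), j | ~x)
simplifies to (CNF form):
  j | ~o | ~x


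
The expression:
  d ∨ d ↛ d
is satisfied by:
  {d: True}


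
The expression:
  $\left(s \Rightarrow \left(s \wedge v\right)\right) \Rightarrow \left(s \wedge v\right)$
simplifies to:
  $s$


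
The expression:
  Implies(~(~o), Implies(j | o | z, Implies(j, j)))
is always true.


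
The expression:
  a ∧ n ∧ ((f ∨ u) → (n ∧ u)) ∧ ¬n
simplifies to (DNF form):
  False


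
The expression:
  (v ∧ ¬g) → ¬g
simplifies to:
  True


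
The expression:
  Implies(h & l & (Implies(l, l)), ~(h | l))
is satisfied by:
  {l: False, h: False}
  {h: True, l: False}
  {l: True, h: False}


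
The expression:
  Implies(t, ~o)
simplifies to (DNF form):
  ~o | ~t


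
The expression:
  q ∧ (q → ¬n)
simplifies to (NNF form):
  q ∧ ¬n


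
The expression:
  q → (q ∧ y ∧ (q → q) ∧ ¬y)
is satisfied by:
  {q: False}


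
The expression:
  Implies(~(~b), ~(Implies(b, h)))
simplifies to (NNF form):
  ~b | ~h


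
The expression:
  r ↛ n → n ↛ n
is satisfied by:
  {n: True, r: False}
  {r: False, n: False}
  {r: True, n: True}


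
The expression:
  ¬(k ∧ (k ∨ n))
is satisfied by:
  {k: False}


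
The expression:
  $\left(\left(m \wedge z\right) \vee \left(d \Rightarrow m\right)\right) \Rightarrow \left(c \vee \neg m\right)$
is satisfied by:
  {c: True, m: False}
  {m: False, c: False}
  {m: True, c: True}


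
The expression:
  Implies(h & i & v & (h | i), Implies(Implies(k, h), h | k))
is always true.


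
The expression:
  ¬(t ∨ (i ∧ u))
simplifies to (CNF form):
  ¬t ∧ (¬i ∨ ¬u)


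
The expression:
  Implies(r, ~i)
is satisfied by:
  {i: False, r: False}
  {r: True, i: False}
  {i: True, r: False}


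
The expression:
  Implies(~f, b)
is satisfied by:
  {b: True, f: True}
  {b: True, f: False}
  {f: True, b: False}


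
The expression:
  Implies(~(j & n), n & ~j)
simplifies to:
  n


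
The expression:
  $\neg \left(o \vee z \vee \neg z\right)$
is never true.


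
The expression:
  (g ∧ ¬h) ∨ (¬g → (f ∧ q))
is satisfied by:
  {q: True, g: True, f: True}
  {q: True, g: True, f: False}
  {g: True, f: True, q: False}
  {g: True, f: False, q: False}
  {q: True, f: True, g: False}


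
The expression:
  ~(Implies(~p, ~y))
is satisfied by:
  {y: True, p: False}


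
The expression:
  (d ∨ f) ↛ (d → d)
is never true.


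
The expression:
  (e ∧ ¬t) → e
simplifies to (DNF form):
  True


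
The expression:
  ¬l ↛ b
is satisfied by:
  {b: True, l: False}
  {l: False, b: False}
  {l: True, b: True}


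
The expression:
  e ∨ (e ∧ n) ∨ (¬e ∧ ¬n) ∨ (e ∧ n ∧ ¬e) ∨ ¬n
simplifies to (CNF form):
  e ∨ ¬n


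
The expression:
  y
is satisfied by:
  {y: True}


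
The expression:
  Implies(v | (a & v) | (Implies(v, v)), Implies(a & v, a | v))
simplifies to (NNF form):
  True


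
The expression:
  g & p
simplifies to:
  g & p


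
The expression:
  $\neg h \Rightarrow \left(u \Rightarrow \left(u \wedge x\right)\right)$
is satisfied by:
  {x: True, h: True, u: False}
  {x: True, u: False, h: False}
  {h: True, u: False, x: False}
  {h: False, u: False, x: False}
  {x: True, h: True, u: True}
  {x: True, u: True, h: False}
  {h: True, u: True, x: False}


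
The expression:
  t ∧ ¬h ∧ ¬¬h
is never true.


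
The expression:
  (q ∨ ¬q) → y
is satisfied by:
  {y: True}


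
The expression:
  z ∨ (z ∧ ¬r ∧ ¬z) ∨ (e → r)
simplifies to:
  r ∨ z ∨ ¬e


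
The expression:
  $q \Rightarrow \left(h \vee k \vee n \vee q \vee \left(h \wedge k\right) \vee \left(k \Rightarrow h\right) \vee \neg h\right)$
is always true.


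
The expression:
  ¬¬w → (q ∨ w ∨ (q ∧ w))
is always true.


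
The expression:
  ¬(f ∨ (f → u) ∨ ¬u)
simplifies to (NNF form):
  False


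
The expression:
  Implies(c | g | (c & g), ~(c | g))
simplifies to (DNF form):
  ~c & ~g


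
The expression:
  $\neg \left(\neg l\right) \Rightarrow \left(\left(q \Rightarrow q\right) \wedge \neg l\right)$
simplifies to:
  $\neg l$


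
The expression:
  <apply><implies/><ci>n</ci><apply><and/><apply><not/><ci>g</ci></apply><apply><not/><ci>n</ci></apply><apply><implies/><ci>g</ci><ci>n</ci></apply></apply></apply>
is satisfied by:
  {n: False}


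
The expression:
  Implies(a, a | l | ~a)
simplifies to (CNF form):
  True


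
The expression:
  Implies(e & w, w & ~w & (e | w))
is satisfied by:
  {w: False, e: False}
  {e: True, w: False}
  {w: True, e: False}


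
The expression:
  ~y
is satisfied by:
  {y: False}


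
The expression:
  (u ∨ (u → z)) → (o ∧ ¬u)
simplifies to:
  o ∧ ¬u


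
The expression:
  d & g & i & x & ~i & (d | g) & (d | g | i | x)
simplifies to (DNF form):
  False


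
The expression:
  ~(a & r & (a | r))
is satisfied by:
  {a: False, r: False}
  {r: True, a: False}
  {a: True, r: False}


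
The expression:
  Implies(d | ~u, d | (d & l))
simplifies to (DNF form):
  d | u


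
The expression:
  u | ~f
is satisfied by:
  {u: True, f: False}
  {f: False, u: False}
  {f: True, u: True}


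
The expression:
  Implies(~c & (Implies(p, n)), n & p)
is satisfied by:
  {c: True, p: True}
  {c: True, p: False}
  {p: True, c: False}


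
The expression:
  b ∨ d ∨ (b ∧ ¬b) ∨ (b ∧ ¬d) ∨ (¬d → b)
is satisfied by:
  {b: True, d: True}
  {b: True, d: False}
  {d: True, b: False}


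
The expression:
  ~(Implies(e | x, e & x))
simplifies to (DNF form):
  (e & ~x) | (x & ~e)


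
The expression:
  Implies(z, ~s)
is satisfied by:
  {s: False, z: False}
  {z: True, s: False}
  {s: True, z: False}


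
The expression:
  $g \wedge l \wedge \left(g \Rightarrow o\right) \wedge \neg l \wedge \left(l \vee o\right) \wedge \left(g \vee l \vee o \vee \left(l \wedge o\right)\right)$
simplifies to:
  $\text{False}$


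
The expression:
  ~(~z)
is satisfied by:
  {z: True}


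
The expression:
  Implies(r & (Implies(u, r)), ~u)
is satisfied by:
  {u: False, r: False}
  {r: True, u: False}
  {u: True, r: False}


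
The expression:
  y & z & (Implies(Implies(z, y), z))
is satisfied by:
  {z: True, y: True}


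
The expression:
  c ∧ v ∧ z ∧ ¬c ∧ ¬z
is never true.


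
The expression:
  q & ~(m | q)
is never true.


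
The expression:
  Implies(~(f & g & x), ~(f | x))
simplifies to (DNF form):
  (x & ~x) | (f & g & x) | (~f & ~x) | (f & g & ~f) | (f & x & ~x) | (g & x & ~x) | (f & ~f & ~x) | (g & ~f & ~x)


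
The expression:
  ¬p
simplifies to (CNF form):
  ¬p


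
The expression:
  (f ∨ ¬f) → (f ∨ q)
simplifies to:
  f ∨ q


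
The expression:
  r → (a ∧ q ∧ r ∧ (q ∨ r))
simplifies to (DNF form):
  (a ∧ q) ∨ ¬r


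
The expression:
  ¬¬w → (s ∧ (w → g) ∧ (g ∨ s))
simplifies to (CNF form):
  (g ∨ ¬w) ∧ (s ∨ ¬w)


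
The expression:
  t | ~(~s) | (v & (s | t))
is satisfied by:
  {t: True, s: True}
  {t: True, s: False}
  {s: True, t: False}


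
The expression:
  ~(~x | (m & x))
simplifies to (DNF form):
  x & ~m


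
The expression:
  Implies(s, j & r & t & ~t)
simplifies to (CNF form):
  ~s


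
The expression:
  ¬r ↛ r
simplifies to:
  ¬r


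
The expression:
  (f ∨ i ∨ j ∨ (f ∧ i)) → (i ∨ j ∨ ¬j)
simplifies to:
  True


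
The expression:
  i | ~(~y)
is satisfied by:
  {i: True, y: True}
  {i: True, y: False}
  {y: True, i: False}


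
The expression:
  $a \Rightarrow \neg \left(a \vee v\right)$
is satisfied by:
  {a: False}


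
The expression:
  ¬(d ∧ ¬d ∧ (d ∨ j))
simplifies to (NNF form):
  True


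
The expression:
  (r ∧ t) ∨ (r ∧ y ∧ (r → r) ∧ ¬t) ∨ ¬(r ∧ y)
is always true.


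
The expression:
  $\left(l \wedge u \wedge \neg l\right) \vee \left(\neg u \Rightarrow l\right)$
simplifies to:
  $l \vee u$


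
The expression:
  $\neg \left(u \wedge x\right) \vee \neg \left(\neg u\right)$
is always true.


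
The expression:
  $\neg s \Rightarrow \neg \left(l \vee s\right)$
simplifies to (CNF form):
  $s \vee \neg l$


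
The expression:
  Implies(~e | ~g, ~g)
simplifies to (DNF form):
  e | ~g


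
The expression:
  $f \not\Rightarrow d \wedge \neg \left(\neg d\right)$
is never true.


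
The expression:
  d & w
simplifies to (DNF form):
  d & w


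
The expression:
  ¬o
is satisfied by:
  {o: False}


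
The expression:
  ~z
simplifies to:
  ~z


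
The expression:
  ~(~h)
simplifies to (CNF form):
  h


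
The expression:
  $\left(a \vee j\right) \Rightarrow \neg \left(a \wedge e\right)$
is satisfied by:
  {e: False, a: False}
  {a: True, e: False}
  {e: True, a: False}


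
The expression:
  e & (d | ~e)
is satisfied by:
  {e: True, d: True}


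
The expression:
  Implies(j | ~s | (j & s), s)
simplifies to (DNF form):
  s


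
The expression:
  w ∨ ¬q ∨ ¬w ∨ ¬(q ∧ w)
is always true.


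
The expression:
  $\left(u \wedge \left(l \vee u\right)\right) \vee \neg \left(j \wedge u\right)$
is always true.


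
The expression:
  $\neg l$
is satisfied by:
  {l: False}


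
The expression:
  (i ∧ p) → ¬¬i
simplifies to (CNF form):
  True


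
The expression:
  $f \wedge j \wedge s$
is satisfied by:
  {j: True, s: True, f: True}


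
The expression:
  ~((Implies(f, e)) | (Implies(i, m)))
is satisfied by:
  {i: True, f: True, e: False, m: False}


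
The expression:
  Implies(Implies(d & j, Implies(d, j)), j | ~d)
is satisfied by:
  {j: True, d: False}
  {d: False, j: False}
  {d: True, j: True}


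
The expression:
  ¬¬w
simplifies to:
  w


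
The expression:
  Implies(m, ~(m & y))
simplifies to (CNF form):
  ~m | ~y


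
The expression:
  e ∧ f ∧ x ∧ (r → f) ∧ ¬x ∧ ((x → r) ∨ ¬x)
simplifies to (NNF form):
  False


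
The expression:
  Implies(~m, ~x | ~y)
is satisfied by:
  {m: True, x: False, y: False}
  {m: False, x: False, y: False}
  {y: True, m: True, x: False}
  {y: True, m: False, x: False}
  {x: True, m: True, y: False}
  {x: True, m: False, y: False}
  {x: True, y: True, m: True}


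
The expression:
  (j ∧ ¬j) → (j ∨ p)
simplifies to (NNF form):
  True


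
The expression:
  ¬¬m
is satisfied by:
  {m: True}


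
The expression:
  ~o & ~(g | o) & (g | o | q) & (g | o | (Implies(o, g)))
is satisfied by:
  {q: True, g: False, o: False}


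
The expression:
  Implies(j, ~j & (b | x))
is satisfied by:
  {j: False}


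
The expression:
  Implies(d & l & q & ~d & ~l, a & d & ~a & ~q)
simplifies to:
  True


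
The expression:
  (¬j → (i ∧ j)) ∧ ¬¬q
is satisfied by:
  {j: True, q: True}


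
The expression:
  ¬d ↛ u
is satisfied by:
  {u: True, d: False}
  {d: False, u: False}
  {d: True, u: True}


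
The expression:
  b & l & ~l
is never true.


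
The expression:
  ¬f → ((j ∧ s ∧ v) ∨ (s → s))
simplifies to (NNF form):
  True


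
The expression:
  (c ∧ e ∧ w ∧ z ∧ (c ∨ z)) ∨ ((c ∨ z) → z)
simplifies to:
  z ∨ ¬c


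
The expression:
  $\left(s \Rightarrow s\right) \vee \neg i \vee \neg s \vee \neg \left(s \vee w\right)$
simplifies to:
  $\text{True}$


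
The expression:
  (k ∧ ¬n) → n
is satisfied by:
  {n: True, k: False}
  {k: False, n: False}
  {k: True, n: True}


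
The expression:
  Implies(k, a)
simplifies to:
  a | ~k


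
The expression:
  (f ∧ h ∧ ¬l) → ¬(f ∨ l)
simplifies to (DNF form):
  l ∨ ¬f ∨ ¬h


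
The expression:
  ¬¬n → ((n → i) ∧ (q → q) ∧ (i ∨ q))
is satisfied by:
  {i: True, n: False}
  {n: False, i: False}
  {n: True, i: True}


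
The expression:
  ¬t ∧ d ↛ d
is never true.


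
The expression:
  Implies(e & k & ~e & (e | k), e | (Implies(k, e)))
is always true.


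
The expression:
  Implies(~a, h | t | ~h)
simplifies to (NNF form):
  True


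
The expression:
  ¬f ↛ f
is always true.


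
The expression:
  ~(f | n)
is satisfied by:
  {n: False, f: False}


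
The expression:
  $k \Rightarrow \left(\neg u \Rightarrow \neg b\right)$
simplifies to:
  $u \vee \neg b \vee \neg k$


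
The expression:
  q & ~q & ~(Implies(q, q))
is never true.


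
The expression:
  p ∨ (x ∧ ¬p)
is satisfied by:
  {x: True, p: True}
  {x: True, p: False}
  {p: True, x: False}


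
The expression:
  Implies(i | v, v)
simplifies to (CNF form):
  v | ~i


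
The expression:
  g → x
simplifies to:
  x ∨ ¬g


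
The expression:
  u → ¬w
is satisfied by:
  {w: False, u: False}
  {u: True, w: False}
  {w: True, u: False}


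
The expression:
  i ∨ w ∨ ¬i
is always true.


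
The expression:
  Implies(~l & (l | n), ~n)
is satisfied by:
  {l: True, n: False}
  {n: False, l: False}
  {n: True, l: True}


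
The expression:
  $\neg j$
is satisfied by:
  {j: False}


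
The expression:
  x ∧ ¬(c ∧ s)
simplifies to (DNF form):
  (x ∧ ¬c) ∨ (x ∧ ¬s)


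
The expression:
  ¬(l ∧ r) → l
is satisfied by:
  {l: True}


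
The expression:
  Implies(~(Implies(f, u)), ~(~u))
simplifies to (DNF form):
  u | ~f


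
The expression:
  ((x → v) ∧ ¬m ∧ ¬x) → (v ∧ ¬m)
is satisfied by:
  {x: True, m: True, v: True}
  {x: True, m: True, v: False}
  {x: True, v: True, m: False}
  {x: True, v: False, m: False}
  {m: True, v: True, x: False}
  {m: True, v: False, x: False}
  {v: True, m: False, x: False}


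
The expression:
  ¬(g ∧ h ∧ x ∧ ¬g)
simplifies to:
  True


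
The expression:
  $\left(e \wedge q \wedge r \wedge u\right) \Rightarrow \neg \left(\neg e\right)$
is always true.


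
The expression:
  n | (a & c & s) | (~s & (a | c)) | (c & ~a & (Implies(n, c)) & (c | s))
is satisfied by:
  {n: True, c: True, a: True, s: False}
  {n: True, c: True, a: False, s: False}
  {n: True, c: True, s: True, a: True}
  {n: True, c: True, s: True, a: False}
  {n: True, a: True, s: False, c: False}
  {n: True, a: False, s: False, c: False}
  {n: True, s: True, a: True, c: False}
  {n: True, s: True, a: False, c: False}
  {c: True, a: True, s: False, n: False}
  {c: True, a: False, s: False, n: False}
  {c: True, s: True, a: True, n: False}
  {c: True, s: True, a: False, n: False}
  {a: True, c: False, s: False, n: False}


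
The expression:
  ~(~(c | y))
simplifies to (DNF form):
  c | y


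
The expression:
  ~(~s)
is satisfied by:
  {s: True}


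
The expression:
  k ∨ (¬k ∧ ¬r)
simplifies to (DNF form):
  k ∨ ¬r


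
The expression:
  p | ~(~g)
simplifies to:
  g | p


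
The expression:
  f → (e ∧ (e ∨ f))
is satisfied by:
  {e: True, f: False}
  {f: False, e: False}
  {f: True, e: True}


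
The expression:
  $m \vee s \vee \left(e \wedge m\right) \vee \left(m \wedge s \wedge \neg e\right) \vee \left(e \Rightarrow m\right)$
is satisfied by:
  {s: True, m: True, e: False}
  {s: True, e: False, m: False}
  {m: True, e: False, s: False}
  {m: False, e: False, s: False}
  {s: True, m: True, e: True}
  {s: True, e: True, m: False}
  {m: True, e: True, s: False}


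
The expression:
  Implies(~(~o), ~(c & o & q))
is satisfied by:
  {o: False, c: False, q: False}
  {q: True, o: False, c: False}
  {c: True, o: False, q: False}
  {q: True, c: True, o: False}
  {o: True, q: False, c: False}
  {q: True, o: True, c: False}
  {c: True, o: True, q: False}


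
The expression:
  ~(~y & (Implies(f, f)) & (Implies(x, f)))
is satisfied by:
  {y: True, x: True, f: False}
  {y: True, x: False, f: False}
  {f: True, y: True, x: True}
  {f: True, y: True, x: False}
  {x: True, f: False, y: False}


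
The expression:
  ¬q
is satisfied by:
  {q: False}


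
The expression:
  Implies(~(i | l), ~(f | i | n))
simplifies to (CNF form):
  (i | l | ~f) & (i | l | ~n)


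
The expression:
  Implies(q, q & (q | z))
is always true.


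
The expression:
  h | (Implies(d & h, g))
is always true.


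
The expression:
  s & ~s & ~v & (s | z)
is never true.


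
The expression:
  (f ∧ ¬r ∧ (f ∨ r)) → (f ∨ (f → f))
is always true.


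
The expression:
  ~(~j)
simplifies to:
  j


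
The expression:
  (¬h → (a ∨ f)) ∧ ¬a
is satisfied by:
  {h: True, f: True, a: False}
  {h: True, f: False, a: False}
  {f: True, h: False, a: False}


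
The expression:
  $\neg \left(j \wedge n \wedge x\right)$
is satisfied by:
  {x: False, n: False, j: False}
  {j: True, x: False, n: False}
  {n: True, x: False, j: False}
  {j: True, n: True, x: False}
  {x: True, j: False, n: False}
  {j: True, x: True, n: False}
  {n: True, x: True, j: False}


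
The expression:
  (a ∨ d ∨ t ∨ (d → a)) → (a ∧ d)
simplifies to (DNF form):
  a ∧ d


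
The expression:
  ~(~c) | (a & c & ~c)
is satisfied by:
  {c: True}


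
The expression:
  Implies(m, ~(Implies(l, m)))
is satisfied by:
  {m: False}


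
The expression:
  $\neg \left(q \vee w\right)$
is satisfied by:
  {q: False, w: False}


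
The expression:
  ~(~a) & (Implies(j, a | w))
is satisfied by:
  {a: True}


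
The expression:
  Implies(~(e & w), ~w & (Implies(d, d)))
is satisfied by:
  {e: True, w: False}
  {w: False, e: False}
  {w: True, e: True}


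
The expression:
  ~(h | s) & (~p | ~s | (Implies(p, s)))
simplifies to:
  ~h & ~s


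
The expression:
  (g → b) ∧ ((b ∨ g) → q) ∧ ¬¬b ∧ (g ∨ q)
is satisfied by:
  {b: True, q: True}


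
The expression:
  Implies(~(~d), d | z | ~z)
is always true.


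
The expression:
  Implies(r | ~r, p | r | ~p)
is always true.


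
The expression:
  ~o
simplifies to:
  ~o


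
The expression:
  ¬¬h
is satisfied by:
  {h: True}


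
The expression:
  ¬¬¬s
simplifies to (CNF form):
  ¬s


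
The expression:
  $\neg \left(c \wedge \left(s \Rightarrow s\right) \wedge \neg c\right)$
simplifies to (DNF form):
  $\text{True}$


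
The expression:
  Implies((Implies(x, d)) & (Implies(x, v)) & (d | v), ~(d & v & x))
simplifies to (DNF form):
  ~d | ~v | ~x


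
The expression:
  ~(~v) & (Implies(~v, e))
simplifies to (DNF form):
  v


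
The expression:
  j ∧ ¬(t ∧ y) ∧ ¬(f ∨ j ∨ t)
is never true.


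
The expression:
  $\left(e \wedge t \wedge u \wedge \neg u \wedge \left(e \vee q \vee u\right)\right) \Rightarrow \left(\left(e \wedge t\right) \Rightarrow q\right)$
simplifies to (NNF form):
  $\text{True}$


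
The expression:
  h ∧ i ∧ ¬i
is never true.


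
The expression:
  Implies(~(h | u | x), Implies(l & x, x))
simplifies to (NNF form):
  True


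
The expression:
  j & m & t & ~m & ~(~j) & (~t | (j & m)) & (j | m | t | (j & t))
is never true.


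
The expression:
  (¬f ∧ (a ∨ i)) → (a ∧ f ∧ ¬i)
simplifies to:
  f ∨ (¬a ∧ ¬i)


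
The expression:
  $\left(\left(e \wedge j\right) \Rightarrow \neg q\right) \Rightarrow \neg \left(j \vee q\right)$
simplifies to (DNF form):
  $\left(q \wedge \neg q\right) \vee \left(\neg j \wedge \neg q\right) \vee \left(e \wedge j \wedge q\right) \vee \left(e \wedge j \wedge \neg j\right) \vee \left(e \wedge q \wedge \neg q\right) \vee \left(e \wedge \neg j \wedge \neg q\right) \vee \left(j \wedge q \wedge \neg q\right) \vee \left(j \wedge \neg j \wedge \neg q\right)$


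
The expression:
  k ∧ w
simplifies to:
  k ∧ w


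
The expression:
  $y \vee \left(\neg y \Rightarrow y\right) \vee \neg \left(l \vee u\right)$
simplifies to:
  $y \vee \left(\neg l \wedge \neg u\right)$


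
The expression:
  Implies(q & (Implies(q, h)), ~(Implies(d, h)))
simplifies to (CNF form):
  ~h | ~q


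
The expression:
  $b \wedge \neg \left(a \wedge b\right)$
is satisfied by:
  {b: True, a: False}


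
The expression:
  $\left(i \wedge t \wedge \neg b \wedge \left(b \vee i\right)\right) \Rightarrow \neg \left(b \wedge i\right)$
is always true.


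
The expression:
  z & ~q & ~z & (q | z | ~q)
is never true.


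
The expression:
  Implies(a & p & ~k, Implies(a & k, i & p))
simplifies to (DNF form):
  True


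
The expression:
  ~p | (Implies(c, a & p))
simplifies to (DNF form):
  a | ~c | ~p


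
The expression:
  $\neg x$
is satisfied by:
  {x: False}


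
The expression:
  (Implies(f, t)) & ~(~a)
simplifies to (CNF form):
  a & (t | ~f)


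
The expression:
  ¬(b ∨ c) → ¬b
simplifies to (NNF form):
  True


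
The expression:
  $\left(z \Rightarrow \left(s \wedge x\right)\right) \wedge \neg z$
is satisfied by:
  {z: False}


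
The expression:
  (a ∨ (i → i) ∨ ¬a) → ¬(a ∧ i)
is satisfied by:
  {a: False, i: False}
  {i: True, a: False}
  {a: True, i: False}


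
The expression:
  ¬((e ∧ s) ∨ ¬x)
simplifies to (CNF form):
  x ∧ (¬e ∨ ¬s)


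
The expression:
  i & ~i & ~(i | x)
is never true.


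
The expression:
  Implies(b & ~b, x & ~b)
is always true.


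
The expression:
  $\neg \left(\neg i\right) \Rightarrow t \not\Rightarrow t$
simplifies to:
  $\neg i$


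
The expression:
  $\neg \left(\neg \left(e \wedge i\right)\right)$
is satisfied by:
  {i: True, e: True}


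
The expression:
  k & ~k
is never true.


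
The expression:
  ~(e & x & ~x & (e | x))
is always true.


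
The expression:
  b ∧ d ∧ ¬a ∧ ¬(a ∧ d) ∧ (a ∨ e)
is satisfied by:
  {e: True, b: True, d: True, a: False}


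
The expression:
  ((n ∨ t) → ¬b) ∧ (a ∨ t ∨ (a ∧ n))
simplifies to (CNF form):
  (a ∨ t) ∧ (¬b ∨ ¬n) ∧ (¬b ∨ ¬t)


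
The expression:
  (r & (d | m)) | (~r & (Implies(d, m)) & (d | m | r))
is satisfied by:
  {d: True, m: True, r: True}
  {d: True, m: True, r: False}
  {m: True, r: True, d: False}
  {m: True, r: False, d: False}
  {d: True, r: True, m: False}


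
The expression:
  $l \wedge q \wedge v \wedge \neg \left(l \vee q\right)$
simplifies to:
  $\text{False}$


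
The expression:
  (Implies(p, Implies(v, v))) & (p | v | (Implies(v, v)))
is always true.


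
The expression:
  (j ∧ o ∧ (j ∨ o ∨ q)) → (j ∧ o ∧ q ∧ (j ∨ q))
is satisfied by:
  {q: True, o: False, j: False}
  {o: False, j: False, q: False}
  {j: True, q: True, o: False}
  {j: True, o: False, q: False}
  {q: True, o: True, j: False}
  {o: True, q: False, j: False}
  {j: True, o: True, q: True}


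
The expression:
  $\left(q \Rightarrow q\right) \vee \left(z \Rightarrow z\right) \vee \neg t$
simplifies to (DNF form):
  $\text{True}$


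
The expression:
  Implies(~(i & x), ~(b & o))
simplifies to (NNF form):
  ~b | ~o | (i & x)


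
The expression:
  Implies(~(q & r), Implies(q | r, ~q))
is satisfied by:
  {r: True, q: False}
  {q: False, r: False}
  {q: True, r: True}


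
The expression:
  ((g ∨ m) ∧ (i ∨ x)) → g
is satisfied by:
  {g: True, x: False, m: False, i: False}
  {i: True, g: True, x: False, m: False}
  {g: True, x: True, m: False, i: False}
  {i: True, g: True, x: True, m: False}
  {i: False, x: False, m: False, g: False}
  {i: True, x: False, m: False, g: False}
  {x: True, i: False, m: False, g: False}
  {i: True, x: True, m: False, g: False}
  {m: True, g: True, i: False, x: False}
  {i: True, m: True, g: True, x: False}
  {m: True, g: True, x: True, i: False}
  {i: True, m: True, g: True, x: True}
  {m: True, g: False, x: False, i: False}


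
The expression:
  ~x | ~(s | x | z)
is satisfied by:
  {x: False}


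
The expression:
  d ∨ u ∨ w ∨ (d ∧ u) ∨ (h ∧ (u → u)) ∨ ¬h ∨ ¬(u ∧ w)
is always true.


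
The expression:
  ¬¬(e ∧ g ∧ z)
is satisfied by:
  {z: True, e: True, g: True}


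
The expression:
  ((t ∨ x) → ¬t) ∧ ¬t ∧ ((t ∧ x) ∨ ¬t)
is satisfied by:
  {t: False}


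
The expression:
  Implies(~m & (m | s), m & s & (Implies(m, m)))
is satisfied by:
  {m: True, s: False}
  {s: False, m: False}
  {s: True, m: True}


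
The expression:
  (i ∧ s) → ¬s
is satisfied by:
  {s: False, i: False}
  {i: True, s: False}
  {s: True, i: False}


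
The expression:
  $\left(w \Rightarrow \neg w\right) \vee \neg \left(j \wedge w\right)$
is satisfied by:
  {w: False, j: False}
  {j: True, w: False}
  {w: True, j: False}


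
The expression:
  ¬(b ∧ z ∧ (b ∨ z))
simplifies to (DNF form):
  ¬b ∨ ¬z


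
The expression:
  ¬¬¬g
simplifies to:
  ¬g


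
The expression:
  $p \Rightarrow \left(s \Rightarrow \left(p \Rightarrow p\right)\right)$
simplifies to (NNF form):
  $\text{True}$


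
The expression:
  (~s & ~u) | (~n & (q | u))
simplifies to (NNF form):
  (q & ~n) | (u & ~n) | (~s & ~u)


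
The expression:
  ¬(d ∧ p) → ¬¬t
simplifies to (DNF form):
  t ∨ (d ∧ p)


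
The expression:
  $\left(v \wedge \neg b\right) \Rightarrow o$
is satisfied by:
  {b: True, o: True, v: False}
  {b: True, v: False, o: False}
  {o: True, v: False, b: False}
  {o: False, v: False, b: False}
  {b: True, o: True, v: True}
  {b: True, v: True, o: False}
  {o: True, v: True, b: False}


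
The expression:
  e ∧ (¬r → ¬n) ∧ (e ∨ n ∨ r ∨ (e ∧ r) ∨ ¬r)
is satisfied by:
  {e: True, r: True, n: False}
  {e: True, n: False, r: False}
  {e: True, r: True, n: True}


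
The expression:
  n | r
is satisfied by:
  {r: True, n: True}
  {r: True, n: False}
  {n: True, r: False}


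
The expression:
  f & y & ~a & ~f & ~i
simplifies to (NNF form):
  False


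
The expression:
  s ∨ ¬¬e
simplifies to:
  e ∨ s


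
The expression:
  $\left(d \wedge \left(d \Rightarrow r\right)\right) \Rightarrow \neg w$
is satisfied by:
  {w: False, d: False, r: False}
  {r: True, w: False, d: False}
  {d: True, w: False, r: False}
  {r: True, d: True, w: False}
  {w: True, r: False, d: False}
  {r: True, w: True, d: False}
  {d: True, w: True, r: False}


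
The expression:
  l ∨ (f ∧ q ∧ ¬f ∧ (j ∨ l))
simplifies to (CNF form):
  l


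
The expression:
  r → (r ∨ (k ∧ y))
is always true.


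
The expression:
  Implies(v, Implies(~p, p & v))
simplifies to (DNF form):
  p | ~v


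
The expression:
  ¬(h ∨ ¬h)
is never true.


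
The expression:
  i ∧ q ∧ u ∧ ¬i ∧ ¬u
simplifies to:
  False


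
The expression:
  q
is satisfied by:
  {q: True}


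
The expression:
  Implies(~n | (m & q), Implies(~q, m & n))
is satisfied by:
  {n: True, q: True}
  {n: True, q: False}
  {q: True, n: False}


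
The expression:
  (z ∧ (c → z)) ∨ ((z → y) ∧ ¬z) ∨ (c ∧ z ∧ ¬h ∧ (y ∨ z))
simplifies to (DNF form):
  True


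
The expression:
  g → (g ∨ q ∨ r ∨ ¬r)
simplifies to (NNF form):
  True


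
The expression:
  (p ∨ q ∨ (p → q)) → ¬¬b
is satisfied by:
  {b: True}


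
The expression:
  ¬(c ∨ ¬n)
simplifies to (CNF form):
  n ∧ ¬c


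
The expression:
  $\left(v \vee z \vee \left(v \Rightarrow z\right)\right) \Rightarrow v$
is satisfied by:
  {v: True}


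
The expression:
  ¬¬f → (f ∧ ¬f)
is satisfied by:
  {f: False}


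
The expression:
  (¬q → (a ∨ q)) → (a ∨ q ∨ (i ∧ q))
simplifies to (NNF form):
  True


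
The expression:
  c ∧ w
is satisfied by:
  {c: True, w: True}


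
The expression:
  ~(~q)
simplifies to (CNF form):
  q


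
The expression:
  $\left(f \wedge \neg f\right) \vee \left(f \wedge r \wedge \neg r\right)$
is never true.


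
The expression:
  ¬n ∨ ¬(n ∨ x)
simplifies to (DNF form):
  ¬n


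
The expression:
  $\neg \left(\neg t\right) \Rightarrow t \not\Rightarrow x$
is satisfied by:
  {t: False, x: False}
  {x: True, t: False}
  {t: True, x: False}


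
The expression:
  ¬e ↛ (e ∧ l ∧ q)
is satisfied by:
  {e: False}


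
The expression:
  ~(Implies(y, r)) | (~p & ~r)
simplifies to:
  ~r & (y | ~p)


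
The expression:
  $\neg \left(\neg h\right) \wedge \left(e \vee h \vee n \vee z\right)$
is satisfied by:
  {h: True}


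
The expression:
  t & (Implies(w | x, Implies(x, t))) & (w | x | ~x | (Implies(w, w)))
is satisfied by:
  {t: True}


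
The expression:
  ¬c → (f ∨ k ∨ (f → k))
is always true.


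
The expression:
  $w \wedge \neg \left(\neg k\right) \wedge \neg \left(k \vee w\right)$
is never true.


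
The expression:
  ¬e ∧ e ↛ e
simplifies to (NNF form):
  False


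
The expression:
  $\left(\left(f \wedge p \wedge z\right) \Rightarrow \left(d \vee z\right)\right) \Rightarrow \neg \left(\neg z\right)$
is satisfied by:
  {z: True}


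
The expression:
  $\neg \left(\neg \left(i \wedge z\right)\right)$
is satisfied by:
  {z: True, i: True}


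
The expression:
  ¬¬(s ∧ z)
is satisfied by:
  {z: True, s: True}


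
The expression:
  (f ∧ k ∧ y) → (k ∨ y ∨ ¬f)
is always true.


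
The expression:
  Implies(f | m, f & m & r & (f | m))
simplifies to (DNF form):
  (m & ~m) | (f & m & r) | (~f & ~m) | (f & m & ~m) | (f & r & ~f) | (m & r & ~m) | (f & ~f & ~m) | (r & ~f & ~m)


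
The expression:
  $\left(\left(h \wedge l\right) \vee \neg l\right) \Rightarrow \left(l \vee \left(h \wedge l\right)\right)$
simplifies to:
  $l$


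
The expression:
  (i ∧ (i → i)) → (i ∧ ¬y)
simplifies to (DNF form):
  ¬i ∨ ¬y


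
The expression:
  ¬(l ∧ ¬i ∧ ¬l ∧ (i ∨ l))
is always true.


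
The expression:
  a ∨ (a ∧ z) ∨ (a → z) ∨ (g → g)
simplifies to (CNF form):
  True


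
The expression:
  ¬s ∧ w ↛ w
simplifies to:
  False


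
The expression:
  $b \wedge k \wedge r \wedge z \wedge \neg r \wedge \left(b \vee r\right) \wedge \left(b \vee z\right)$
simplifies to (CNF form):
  $\text{False}$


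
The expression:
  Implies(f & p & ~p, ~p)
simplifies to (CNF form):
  True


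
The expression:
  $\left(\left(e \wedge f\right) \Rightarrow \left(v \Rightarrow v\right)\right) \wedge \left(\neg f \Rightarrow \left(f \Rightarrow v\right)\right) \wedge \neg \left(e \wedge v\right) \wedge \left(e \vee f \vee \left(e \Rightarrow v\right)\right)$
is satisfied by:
  {v: False, e: False}
  {e: True, v: False}
  {v: True, e: False}


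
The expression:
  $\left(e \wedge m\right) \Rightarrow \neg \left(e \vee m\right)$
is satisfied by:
  {m: False, e: False}
  {e: True, m: False}
  {m: True, e: False}


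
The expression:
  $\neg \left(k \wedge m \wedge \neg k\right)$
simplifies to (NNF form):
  $\text{True}$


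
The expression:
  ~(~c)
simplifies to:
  c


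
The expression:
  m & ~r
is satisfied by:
  {m: True, r: False}


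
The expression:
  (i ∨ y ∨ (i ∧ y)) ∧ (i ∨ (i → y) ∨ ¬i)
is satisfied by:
  {i: True, y: True}
  {i: True, y: False}
  {y: True, i: False}


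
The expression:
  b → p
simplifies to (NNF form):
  p ∨ ¬b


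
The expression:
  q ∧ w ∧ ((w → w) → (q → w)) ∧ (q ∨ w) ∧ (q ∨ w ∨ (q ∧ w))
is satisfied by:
  {w: True, q: True}


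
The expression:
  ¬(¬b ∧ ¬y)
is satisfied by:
  {y: True, b: True}
  {y: True, b: False}
  {b: True, y: False}


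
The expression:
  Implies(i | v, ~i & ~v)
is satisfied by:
  {v: False, i: False}


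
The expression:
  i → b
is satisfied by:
  {b: True, i: False}
  {i: False, b: False}
  {i: True, b: True}


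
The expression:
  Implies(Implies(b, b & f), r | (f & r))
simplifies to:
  r | (b & ~f)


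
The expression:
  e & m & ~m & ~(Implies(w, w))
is never true.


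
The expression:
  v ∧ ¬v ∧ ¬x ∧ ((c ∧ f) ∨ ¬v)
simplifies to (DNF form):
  False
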